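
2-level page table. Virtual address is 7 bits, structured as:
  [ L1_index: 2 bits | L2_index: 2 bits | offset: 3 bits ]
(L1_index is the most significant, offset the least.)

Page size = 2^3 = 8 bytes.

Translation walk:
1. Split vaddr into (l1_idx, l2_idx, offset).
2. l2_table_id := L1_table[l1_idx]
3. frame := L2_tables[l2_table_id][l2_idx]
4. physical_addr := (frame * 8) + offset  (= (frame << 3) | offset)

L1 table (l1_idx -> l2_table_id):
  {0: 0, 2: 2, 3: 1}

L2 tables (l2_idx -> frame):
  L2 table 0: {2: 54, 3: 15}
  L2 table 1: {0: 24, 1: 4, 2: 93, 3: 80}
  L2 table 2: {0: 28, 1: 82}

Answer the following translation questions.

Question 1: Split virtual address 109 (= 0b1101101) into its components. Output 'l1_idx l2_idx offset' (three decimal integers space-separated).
Answer: 3 1 5

Derivation:
vaddr = 109 = 0b1101101
  top 2 bits -> l1_idx = 3
  next 2 bits -> l2_idx = 1
  bottom 3 bits -> offset = 5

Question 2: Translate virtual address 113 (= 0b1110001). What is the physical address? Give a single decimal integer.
Answer: 745

Derivation:
vaddr = 113 = 0b1110001
Split: l1_idx=3, l2_idx=2, offset=1
L1[3] = 1
L2[1][2] = 93
paddr = 93 * 8 + 1 = 745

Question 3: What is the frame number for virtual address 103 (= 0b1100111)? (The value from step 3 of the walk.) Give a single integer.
vaddr = 103: l1_idx=3, l2_idx=0
L1[3] = 1; L2[1][0] = 24

Answer: 24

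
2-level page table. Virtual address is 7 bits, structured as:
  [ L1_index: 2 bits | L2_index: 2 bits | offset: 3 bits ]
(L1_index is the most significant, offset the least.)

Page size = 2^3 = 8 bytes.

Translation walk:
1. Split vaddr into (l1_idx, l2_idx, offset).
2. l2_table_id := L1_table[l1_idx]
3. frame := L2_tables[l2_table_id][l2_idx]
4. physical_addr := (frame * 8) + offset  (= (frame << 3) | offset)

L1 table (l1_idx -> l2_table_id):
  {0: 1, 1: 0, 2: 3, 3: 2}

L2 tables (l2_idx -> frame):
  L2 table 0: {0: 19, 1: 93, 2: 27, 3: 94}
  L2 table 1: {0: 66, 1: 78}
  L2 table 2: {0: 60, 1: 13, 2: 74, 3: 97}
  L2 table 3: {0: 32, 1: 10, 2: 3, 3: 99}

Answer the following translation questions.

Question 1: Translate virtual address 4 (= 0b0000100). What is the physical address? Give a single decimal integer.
Answer: 532

Derivation:
vaddr = 4 = 0b0000100
Split: l1_idx=0, l2_idx=0, offset=4
L1[0] = 1
L2[1][0] = 66
paddr = 66 * 8 + 4 = 532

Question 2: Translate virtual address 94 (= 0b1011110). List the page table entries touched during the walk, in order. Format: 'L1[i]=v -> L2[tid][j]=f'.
vaddr = 94 = 0b1011110
Split: l1_idx=2, l2_idx=3, offset=6

Answer: L1[2]=3 -> L2[3][3]=99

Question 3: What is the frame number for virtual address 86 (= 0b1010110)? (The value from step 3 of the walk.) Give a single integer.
vaddr = 86: l1_idx=2, l2_idx=2
L1[2] = 3; L2[3][2] = 3

Answer: 3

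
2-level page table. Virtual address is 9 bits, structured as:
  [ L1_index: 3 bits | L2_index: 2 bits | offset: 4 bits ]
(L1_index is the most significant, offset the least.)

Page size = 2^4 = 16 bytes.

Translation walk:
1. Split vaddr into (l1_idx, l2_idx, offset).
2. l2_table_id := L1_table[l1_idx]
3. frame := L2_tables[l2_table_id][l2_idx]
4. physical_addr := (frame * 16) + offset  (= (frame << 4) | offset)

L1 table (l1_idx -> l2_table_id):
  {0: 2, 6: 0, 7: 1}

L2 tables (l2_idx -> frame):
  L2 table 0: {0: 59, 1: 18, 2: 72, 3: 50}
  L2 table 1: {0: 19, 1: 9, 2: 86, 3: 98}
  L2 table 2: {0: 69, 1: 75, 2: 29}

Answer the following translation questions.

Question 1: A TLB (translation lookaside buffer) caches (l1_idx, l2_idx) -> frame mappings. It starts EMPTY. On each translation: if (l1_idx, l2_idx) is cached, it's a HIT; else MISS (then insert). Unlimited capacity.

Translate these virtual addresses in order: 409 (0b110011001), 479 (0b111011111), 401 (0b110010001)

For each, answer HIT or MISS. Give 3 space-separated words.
Answer: MISS MISS HIT

Derivation:
vaddr=409: (6,1) not in TLB -> MISS, insert
vaddr=479: (7,1) not in TLB -> MISS, insert
vaddr=401: (6,1) in TLB -> HIT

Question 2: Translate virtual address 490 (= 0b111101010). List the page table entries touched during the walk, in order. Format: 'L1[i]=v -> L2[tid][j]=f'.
vaddr = 490 = 0b111101010
Split: l1_idx=7, l2_idx=2, offset=10

Answer: L1[7]=1 -> L2[1][2]=86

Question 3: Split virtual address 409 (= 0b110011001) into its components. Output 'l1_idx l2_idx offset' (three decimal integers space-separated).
Answer: 6 1 9

Derivation:
vaddr = 409 = 0b110011001
  top 3 bits -> l1_idx = 6
  next 2 bits -> l2_idx = 1
  bottom 4 bits -> offset = 9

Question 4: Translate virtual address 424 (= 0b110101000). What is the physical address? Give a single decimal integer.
vaddr = 424 = 0b110101000
Split: l1_idx=6, l2_idx=2, offset=8
L1[6] = 0
L2[0][2] = 72
paddr = 72 * 16 + 8 = 1160

Answer: 1160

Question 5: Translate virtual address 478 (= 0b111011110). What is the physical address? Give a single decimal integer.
Answer: 158

Derivation:
vaddr = 478 = 0b111011110
Split: l1_idx=7, l2_idx=1, offset=14
L1[7] = 1
L2[1][1] = 9
paddr = 9 * 16 + 14 = 158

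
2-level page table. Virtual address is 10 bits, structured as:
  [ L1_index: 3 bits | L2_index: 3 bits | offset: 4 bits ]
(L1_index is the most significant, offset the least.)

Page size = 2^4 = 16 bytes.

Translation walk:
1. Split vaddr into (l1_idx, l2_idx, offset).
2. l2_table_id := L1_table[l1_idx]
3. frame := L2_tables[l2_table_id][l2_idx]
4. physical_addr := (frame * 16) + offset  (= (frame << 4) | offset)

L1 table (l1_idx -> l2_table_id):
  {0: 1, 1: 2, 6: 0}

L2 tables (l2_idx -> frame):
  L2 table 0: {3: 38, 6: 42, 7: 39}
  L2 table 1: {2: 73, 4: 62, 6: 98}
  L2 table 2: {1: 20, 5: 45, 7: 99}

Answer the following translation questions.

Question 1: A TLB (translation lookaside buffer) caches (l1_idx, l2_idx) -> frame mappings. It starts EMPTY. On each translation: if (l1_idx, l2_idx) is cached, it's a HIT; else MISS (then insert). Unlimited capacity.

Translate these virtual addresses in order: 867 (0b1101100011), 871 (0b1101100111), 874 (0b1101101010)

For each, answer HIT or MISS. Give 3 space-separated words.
Answer: MISS HIT HIT

Derivation:
vaddr=867: (6,6) not in TLB -> MISS, insert
vaddr=871: (6,6) in TLB -> HIT
vaddr=874: (6,6) in TLB -> HIT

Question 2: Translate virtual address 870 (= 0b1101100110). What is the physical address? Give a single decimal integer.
Answer: 678

Derivation:
vaddr = 870 = 0b1101100110
Split: l1_idx=6, l2_idx=6, offset=6
L1[6] = 0
L2[0][6] = 42
paddr = 42 * 16 + 6 = 678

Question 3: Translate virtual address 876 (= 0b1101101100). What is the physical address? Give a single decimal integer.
Answer: 684

Derivation:
vaddr = 876 = 0b1101101100
Split: l1_idx=6, l2_idx=6, offset=12
L1[6] = 0
L2[0][6] = 42
paddr = 42 * 16 + 12 = 684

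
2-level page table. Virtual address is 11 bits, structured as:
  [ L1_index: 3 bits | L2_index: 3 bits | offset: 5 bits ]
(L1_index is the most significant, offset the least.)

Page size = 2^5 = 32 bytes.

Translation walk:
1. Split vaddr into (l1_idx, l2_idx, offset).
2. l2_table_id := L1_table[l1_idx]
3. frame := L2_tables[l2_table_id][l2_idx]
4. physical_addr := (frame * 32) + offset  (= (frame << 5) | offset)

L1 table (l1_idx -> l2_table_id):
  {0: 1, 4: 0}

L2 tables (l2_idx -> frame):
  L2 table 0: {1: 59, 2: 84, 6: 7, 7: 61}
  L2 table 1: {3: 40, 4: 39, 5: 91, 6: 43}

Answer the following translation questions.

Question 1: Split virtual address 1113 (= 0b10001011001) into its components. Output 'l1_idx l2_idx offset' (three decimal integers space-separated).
vaddr = 1113 = 0b10001011001
  top 3 bits -> l1_idx = 4
  next 3 bits -> l2_idx = 2
  bottom 5 bits -> offset = 25

Answer: 4 2 25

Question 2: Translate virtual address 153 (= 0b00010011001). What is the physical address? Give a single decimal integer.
vaddr = 153 = 0b00010011001
Split: l1_idx=0, l2_idx=4, offset=25
L1[0] = 1
L2[1][4] = 39
paddr = 39 * 32 + 25 = 1273

Answer: 1273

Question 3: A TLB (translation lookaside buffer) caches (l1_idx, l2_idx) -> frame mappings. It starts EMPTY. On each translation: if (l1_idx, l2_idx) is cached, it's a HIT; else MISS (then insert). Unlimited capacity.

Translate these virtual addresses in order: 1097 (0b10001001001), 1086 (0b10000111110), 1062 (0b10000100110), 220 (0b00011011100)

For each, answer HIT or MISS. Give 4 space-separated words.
vaddr=1097: (4,2) not in TLB -> MISS, insert
vaddr=1086: (4,1) not in TLB -> MISS, insert
vaddr=1062: (4,1) in TLB -> HIT
vaddr=220: (0,6) not in TLB -> MISS, insert

Answer: MISS MISS HIT MISS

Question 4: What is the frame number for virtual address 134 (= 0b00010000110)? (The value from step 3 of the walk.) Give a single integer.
vaddr = 134: l1_idx=0, l2_idx=4
L1[0] = 1; L2[1][4] = 39

Answer: 39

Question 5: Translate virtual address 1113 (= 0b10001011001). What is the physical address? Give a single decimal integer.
Answer: 2713

Derivation:
vaddr = 1113 = 0b10001011001
Split: l1_idx=4, l2_idx=2, offset=25
L1[4] = 0
L2[0][2] = 84
paddr = 84 * 32 + 25 = 2713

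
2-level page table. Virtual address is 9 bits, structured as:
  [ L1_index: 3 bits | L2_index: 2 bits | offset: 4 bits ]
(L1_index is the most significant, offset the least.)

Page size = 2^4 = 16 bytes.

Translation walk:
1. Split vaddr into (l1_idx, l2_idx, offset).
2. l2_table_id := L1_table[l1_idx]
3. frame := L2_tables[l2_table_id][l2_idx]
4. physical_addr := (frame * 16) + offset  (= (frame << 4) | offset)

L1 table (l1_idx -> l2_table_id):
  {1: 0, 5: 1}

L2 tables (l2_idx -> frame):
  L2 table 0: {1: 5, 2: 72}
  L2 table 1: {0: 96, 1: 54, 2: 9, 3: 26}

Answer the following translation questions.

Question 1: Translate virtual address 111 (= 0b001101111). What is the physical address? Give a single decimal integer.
vaddr = 111 = 0b001101111
Split: l1_idx=1, l2_idx=2, offset=15
L1[1] = 0
L2[0][2] = 72
paddr = 72 * 16 + 15 = 1167

Answer: 1167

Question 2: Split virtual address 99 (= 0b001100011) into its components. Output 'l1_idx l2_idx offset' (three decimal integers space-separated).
vaddr = 99 = 0b001100011
  top 3 bits -> l1_idx = 1
  next 2 bits -> l2_idx = 2
  bottom 4 bits -> offset = 3

Answer: 1 2 3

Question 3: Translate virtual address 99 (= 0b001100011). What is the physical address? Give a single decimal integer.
vaddr = 99 = 0b001100011
Split: l1_idx=1, l2_idx=2, offset=3
L1[1] = 0
L2[0][2] = 72
paddr = 72 * 16 + 3 = 1155

Answer: 1155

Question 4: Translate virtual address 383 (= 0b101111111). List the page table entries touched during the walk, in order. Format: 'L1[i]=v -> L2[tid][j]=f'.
Answer: L1[5]=1 -> L2[1][3]=26

Derivation:
vaddr = 383 = 0b101111111
Split: l1_idx=5, l2_idx=3, offset=15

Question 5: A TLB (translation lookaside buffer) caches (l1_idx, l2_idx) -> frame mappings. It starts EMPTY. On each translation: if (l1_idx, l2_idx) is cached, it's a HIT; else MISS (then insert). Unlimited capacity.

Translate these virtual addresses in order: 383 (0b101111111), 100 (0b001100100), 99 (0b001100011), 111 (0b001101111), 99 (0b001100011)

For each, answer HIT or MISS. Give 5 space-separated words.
vaddr=383: (5,3) not in TLB -> MISS, insert
vaddr=100: (1,2) not in TLB -> MISS, insert
vaddr=99: (1,2) in TLB -> HIT
vaddr=111: (1,2) in TLB -> HIT
vaddr=99: (1,2) in TLB -> HIT

Answer: MISS MISS HIT HIT HIT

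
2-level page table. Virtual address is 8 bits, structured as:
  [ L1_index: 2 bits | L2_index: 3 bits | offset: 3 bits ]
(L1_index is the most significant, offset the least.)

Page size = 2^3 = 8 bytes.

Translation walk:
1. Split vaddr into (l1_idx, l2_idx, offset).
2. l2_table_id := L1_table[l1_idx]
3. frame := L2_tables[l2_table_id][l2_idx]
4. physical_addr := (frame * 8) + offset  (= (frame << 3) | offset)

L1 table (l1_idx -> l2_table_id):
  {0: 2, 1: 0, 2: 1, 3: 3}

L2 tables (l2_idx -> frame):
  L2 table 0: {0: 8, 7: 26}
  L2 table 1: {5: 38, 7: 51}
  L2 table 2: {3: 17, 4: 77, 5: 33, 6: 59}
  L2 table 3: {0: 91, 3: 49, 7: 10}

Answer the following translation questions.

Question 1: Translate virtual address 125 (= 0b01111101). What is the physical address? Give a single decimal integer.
vaddr = 125 = 0b01111101
Split: l1_idx=1, l2_idx=7, offset=5
L1[1] = 0
L2[0][7] = 26
paddr = 26 * 8 + 5 = 213

Answer: 213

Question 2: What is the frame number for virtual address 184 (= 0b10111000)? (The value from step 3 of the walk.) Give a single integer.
vaddr = 184: l1_idx=2, l2_idx=7
L1[2] = 1; L2[1][7] = 51

Answer: 51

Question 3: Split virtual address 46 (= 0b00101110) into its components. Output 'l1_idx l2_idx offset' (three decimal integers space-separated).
Answer: 0 5 6

Derivation:
vaddr = 46 = 0b00101110
  top 2 bits -> l1_idx = 0
  next 3 bits -> l2_idx = 5
  bottom 3 bits -> offset = 6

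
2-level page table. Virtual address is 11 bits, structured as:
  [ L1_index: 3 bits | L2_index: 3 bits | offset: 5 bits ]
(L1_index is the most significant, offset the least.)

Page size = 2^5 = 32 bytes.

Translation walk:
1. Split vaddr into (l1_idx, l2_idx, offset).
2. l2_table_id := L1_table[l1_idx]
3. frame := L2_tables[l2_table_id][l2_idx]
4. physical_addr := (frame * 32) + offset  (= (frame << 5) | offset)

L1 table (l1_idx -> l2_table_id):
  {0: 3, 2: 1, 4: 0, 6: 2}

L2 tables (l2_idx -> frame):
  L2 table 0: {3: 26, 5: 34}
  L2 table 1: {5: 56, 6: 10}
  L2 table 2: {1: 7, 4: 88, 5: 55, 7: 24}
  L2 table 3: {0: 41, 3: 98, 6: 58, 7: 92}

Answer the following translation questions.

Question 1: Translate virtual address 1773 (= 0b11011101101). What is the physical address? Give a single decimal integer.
Answer: 781

Derivation:
vaddr = 1773 = 0b11011101101
Split: l1_idx=6, l2_idx=7, offset=13
L1[6] = 2
L2[2][7] = 24
paddr = 24 * 32 + 13 = 781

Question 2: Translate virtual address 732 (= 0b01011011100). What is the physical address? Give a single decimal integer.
Answer: 348

Derivation:
vaddr = 732 = 0b01011011100
Split: l1_idx=2, l2_idx=6, offset=28
L1[2] = 1
L2[1][6] = 10
paddr = 10 * 32 + 28 = 348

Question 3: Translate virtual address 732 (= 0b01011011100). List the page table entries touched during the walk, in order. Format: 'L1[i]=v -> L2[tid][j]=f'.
Answer: L1[2]=1 -> L2[1][6]=10

Derivation:
vaddr = 732 = 0b01011011100
Split: l1_idx=2, l2_idx=6, offset=28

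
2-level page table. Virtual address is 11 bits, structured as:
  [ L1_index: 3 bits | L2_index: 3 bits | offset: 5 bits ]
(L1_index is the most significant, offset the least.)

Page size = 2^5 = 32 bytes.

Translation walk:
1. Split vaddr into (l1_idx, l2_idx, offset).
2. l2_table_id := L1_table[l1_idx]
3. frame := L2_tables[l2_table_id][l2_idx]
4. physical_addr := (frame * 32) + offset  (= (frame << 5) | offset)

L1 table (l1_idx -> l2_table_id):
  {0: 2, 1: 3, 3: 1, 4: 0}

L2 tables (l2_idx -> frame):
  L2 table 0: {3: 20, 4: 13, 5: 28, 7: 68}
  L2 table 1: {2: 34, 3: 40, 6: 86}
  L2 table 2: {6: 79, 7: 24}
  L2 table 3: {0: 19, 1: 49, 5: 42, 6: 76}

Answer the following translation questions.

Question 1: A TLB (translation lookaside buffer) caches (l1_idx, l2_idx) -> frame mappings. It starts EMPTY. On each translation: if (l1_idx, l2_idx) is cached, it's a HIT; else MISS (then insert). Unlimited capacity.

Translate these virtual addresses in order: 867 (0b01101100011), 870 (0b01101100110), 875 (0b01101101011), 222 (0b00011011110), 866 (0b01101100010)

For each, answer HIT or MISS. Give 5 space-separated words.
Answer: MISS HIT HIT MISS HIT

Derivation:
vaddr=867: (3,3) not in TLB -> MISS, insert
vaddr=870: (3,3) in TLB -> HIT
vaddr=875: (3,3) in TLB -> HIT
vaddr=222: (0,6) not in TLB -> MISS, insert
vaddr=866: (3,3) in TLB -> HIT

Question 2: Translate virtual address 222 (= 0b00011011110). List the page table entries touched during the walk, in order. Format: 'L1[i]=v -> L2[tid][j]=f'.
vaddr = 222 = 0b00011011110
Split: l1_idx=0, l2_idx=6, offset=30

Answer: L1[0]=2 -> L2[2][6]=79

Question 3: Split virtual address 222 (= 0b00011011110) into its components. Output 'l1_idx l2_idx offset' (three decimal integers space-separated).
vaddr = 222 = 0b00011011110
  top 3 bits -> l1_idx = 0
  next 3 bits -> l2_idx = 6
  bottom 5 bits -> offset = 30

Answer: 0 6 30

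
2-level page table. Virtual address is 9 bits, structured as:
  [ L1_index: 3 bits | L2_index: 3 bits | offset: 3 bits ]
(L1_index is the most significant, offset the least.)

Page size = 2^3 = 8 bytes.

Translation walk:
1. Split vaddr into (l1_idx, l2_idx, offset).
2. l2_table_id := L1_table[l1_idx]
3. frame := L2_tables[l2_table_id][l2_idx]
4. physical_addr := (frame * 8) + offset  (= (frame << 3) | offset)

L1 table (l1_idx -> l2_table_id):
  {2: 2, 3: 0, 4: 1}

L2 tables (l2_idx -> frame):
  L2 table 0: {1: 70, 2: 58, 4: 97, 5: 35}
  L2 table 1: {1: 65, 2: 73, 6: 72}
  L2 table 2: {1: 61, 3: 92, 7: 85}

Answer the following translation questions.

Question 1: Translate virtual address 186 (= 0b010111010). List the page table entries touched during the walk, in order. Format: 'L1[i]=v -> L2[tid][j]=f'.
vaddr = 186 = 0b010111010
Split: l1_idx=2, l2_idx=7, offset=2

Answer: L1[2]=2 -> L2[2][7]=85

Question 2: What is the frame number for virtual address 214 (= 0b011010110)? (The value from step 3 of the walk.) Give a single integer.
vaddr = 214: l1_idx=3, l2_idx=2
L1[3] = 0; L2[0][2] = 58

Answer: 58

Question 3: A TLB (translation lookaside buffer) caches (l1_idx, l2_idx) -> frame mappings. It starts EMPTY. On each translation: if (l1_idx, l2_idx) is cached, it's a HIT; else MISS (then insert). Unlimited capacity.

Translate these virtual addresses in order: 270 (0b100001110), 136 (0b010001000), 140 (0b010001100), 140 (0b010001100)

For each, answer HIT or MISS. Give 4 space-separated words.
vaddr=270: (4,1) not in TLB -> MISS, insert
vaddr=136: (2,1) not in TLB -> MISS, insert
vaddr=140: (2,1) in TLB -> HIT
vaddr=140: (2,1) in TLB -> HIT

Answer: MISS MISS HIT HIT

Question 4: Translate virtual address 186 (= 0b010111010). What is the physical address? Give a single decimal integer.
vaddr = 186 = 0b010111010
Split: l1_idx=2, l2_idx=7, offset=2
L1[2] = 2
L2[2][7] = 85
paddr = 85 * 8 + 2 = 682

Answer: 682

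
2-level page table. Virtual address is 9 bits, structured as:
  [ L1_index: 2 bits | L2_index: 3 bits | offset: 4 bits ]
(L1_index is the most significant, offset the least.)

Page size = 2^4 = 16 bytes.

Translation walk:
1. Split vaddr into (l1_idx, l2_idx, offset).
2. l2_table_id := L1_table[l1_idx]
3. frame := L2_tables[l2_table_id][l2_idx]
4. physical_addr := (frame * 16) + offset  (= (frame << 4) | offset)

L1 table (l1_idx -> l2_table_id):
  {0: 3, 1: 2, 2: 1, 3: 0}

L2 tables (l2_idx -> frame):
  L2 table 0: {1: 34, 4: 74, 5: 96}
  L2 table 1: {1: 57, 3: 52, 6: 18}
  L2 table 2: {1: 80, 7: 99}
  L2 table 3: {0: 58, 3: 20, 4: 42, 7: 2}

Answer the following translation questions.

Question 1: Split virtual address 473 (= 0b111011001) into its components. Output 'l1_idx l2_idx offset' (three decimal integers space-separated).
vaddr = 473 = 0b111011001
  top 2 bits -> l1_idx = 3
  next 3 bits -> l2_idx = 5
  bottom 4 bits -> offset = 9

Answer: 3 5 9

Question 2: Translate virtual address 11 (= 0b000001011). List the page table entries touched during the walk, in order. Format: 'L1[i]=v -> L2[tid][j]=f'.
vaddr = 11 = 0b000001011
Split: l1_idx=0, l2_idx=0, offset=11

Answer: L1[0]=3 -> L2[3][0]=58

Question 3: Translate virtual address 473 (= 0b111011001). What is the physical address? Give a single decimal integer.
vaddr = 473 = 0b111011001
Split: l1_idx=3, l2_idx=5, offset=9
L1[3] = 0
L2[0][5] = 96
paddr = 96 * 16 + 9 = 1545

Answer: 1545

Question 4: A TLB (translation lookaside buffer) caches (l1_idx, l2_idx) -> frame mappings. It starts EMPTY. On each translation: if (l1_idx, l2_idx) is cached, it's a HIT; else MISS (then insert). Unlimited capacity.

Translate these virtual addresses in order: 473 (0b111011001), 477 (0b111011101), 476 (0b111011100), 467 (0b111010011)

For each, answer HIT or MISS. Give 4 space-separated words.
vaddr=473: (3,5) not in TLB -> MISS, insert
vaddr=477: (3,5) in TLB -> HIT
vaddr=476: (3,5) in TLB -> HIT
vaddr=467: (3,5) in TLB -> HIT

Answer: MISS HIT HIT HIT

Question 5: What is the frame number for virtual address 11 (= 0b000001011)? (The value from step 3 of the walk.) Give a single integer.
Answer: 58

Derivation:
vaddr = 11: l1_idx=0, l2_idx=0
L1[0] = 3; L2[3][0] = 58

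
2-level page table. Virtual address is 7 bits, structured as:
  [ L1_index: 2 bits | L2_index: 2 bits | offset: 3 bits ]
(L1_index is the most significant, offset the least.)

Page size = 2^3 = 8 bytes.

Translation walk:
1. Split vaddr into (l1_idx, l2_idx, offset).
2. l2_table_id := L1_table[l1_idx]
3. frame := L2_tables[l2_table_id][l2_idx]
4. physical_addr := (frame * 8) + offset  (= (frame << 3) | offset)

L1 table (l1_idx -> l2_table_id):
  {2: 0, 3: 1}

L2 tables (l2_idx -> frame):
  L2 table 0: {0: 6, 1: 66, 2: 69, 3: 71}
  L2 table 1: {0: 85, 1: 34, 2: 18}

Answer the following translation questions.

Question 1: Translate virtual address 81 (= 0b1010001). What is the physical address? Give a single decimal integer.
Answer: 553

Derivation:
vaddr = 81 = 0b1010001
Split: l1_idx=2, l2_idx=2, offset=1
L1[2] = 0
L2[0][2] = 69
paddr = 69 * 8 + 1 = 553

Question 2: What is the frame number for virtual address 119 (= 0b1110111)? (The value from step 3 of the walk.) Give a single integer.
Answer: 18

Derivation:
vaddr = 119: l1_idx=3, l2_idx=2
L1[3] = 1; L2[1][2] = 18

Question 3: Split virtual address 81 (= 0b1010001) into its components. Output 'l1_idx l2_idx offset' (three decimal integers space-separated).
Answer: 2 2 1

Derivation:
vaddr = 81 = 0b1010001
  top 2 bits -> l1_idx = 2
  next 2 bits -> l2_idx = 2
  bottom 3 bits -> offset = 1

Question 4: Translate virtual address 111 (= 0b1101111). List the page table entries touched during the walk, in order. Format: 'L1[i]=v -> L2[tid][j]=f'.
vaddr = 111 = 0b1101111
Split: l1_idx=3, l2_idx=1, offset=7

Answer: L1[3]=1 -> L2[1][1]=34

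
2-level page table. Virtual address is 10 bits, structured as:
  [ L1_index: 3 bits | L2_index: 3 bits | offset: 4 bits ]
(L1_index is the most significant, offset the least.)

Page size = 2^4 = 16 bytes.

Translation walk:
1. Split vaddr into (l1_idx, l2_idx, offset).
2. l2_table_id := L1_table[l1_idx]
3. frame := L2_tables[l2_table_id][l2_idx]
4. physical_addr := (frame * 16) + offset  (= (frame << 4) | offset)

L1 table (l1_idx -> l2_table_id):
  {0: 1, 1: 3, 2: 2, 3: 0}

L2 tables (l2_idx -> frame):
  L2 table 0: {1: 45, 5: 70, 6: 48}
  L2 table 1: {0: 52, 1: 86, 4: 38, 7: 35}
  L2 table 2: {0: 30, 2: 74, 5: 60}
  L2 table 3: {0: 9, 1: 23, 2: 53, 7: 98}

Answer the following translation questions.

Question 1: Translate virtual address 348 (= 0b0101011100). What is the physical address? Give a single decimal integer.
Answer: 972

Derivation:
vaddr = 348 = 0b0101011100
Split: l1_idx=2, l2_idx=5, offset=12
L1[2] = 2
L2[2][5] = 60
paddr = 60 * 16 + 12 = 972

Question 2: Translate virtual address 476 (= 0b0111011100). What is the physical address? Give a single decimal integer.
vaddr = 476 = 0b0111011100
Split: l1_idx=3, l2_idx=5, offset=12
L1[3] = 0
L2[0][5] = 70
paddr = 70 * 16 + 12 = 1132

Answer: 1132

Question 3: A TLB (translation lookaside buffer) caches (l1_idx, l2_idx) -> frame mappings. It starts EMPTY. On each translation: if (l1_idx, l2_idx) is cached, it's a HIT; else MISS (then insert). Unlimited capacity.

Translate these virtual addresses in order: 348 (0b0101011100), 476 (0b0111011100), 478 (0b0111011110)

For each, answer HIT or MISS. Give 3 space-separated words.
Answer: MISS MISS HIT

Derivation:
vaddr=348: (2,5) not in TLB -> MISS, insert
vaddr=476: (3,5) not in TLB -> MISS, insert
vaddr=478: (3,5) in TLB -> HIT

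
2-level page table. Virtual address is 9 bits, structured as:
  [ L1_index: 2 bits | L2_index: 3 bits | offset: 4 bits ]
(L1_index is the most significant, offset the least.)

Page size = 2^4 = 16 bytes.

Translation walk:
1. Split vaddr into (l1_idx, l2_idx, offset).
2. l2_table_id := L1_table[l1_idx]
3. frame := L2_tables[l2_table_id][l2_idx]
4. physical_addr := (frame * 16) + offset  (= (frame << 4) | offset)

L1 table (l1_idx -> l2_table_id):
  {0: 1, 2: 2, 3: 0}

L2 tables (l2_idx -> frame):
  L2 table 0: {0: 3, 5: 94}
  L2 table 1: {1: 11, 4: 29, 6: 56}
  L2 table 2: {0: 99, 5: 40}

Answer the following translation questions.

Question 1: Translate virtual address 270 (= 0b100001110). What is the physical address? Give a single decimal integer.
Answer: 1598

Derivation:
vaddr = 270 = 0b100001110
Split: l1_idx=2, l2_idx=0, offset=14
L1[2] = 2
L2[2][0] = 99
paddr = 99 * 16 + 14 = 1598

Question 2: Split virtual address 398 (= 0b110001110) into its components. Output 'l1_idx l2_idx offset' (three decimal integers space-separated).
Answer: 3 0 14

Derivation:
vaddr = 398 = 0b110001110
  top 2 bits -> l1_idx = 3
  next 3 bits -> l2_idx = 0
  bottom 4 bits -> offset = 14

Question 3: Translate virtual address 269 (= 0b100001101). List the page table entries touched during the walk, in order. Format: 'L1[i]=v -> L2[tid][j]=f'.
Answer: L1[2]=2 -> L2[2][0]=99

Derivation:
vaddr = 269 = 0b100001101
Split: l1_idx=2, l2_idx=0, offset=13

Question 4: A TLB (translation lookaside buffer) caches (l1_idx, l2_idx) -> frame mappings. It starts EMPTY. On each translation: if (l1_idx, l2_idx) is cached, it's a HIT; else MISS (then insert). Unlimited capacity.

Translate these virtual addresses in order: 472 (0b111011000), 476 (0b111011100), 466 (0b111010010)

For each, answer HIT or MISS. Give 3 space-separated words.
Answer: MISS HIT HIT

Derivation:
vaddr=472: (3,5) not in TLB -> MISS, insert
vaddr=476: (3,5) in TLB -> HIT
vaddr=466: (3,5) in TLB -> HIT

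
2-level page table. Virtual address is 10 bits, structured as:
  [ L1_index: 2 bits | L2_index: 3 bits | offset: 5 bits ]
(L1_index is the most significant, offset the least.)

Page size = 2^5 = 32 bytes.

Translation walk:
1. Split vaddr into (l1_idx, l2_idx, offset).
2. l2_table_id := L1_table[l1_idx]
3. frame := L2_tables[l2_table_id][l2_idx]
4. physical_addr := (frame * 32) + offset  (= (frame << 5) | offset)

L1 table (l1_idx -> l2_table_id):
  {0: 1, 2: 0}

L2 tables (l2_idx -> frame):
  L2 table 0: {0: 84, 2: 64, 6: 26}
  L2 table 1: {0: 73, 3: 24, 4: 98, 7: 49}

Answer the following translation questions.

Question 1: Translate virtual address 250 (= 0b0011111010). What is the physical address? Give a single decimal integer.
Answer: 1594

Derivation:
vaddr = 250 = 0b0011111010
Split: l1_idx=0, l2_idx=7, offset=26
L1[0] = 1
L2[1][7] = 49
paddr = 49 * 32 + 26 = 1594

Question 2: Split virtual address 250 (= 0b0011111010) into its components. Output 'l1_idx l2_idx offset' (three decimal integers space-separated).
Answer: 0 7 26

Derivation:
vaddr = 250 = 0b0011111010
  top 2 bits -> l1_idx = 0
  next 3 bits -> l2_idx = 7
  bottom 5 bits -> offset = 26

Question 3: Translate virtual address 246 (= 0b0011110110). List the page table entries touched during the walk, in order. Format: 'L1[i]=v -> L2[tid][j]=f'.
Answer: L1[0]=1 -> L2[1][7]=49

Derivation:
vaddr = 246 = 0b0011110110
Split: l1_idx=0, l2_idx=7, offset=22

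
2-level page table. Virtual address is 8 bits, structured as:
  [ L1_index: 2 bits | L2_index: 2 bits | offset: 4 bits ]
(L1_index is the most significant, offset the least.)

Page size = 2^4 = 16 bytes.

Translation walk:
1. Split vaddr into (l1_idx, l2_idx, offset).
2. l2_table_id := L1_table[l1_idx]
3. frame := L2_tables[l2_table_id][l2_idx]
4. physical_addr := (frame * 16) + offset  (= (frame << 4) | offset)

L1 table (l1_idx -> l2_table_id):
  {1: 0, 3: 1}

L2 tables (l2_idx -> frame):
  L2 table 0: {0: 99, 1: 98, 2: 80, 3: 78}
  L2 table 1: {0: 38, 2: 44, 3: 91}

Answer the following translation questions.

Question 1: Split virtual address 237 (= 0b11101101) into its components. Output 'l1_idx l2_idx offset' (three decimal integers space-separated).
vaddr = 237 = 0b11101101
  top 2 bits -> l1_idx = 3
  next 2 bits -> l2_idx = 2
  bottom 4 bits -> offset = 13

Answer: 3 2 13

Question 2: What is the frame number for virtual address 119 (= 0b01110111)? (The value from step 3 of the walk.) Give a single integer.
Answer: 78

Derivation:
vaddr = 119: l1_idx=1, l2_idx=3
L1[1] = 0; L2[0][3] = 78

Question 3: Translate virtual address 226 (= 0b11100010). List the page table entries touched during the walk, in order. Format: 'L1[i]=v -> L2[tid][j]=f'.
Answer: L1[3]=1 -> L2[1][2]=44

Derivation:
vaddr = 226 = 0b11100010
Split: l1_idx=3, l2_idx=2, offset=2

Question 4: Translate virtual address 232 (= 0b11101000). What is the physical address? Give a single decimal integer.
vaddr = 232 = 0b11101000
Split: l1_idx=3, l2_idx=2, offset=8
L1[3] = 1
L2[1][2] = 44
paddr = 44 * 16 + 8 = 712

Answer: 712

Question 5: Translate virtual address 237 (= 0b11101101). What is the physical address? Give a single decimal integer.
Answer: 717

Derivation:
vaddr = 237 = 0b11101101
Split: l1_idx=3, l2_idx=2, offset=13
L1[3] = 1
L2[1][2] = 44
paddr = 44 * 16 + 13 = 717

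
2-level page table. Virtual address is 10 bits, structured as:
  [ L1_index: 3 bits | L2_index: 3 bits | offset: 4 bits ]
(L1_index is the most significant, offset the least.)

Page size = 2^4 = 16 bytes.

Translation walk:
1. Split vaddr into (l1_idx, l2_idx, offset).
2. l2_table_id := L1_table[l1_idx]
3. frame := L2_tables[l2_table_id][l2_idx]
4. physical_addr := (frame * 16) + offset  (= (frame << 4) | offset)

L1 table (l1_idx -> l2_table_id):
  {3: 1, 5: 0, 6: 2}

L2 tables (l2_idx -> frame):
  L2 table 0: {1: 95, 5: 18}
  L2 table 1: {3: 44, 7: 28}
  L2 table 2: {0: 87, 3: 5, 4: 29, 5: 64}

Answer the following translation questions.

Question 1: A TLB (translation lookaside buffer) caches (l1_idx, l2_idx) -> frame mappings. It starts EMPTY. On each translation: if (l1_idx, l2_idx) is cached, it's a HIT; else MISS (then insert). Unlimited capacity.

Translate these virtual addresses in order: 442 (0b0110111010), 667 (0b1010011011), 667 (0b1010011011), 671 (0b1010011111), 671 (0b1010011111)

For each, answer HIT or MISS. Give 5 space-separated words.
vaddr=442: (3,3) not in TLB -> MISS, insert
vaddr=667: (5,1) not in TLB -> MISS, insert
vaddr=667: (5,1) in TLB -> HIT
vaddr=671: (5,1) in TLB -> HIT
vaddr=671: (5,1) in TLB -> HIT

Answer: MISS MISS HIT HIT HIT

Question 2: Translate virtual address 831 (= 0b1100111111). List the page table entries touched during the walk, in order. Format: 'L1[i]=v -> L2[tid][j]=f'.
vaddr = 831 = 0b1100111111
Split: l1_idx=6, l2_idx=3, offset=15

Answer: L1[6]=2 -> L2[2][3]=5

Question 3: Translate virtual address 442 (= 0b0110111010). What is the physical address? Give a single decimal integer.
Answer: 714

Derivation:
vaddr = 442 = 0b0110111010
Split: l1_idx=3, l2_idx=3, offset=10
L1[3] = 1
L2[1][3] = 44
paddr = 44 * 16 + 10 = 714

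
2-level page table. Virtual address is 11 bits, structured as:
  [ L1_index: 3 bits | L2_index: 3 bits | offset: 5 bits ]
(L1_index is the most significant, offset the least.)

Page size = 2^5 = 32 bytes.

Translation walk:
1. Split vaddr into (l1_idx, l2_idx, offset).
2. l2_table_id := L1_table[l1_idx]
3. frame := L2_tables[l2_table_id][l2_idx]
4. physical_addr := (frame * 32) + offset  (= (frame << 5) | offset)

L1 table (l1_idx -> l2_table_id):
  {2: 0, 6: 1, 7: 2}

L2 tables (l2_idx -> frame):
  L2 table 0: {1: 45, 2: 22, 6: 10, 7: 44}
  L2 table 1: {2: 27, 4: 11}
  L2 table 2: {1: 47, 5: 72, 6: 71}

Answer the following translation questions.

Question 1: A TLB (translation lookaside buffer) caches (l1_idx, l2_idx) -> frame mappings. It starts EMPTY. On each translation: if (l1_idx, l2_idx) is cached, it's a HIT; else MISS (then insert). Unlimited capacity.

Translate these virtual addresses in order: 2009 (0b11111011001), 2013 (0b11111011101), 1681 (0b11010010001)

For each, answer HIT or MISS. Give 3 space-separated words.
vaddr=2009: (7,6) not in TLB -> MISS, insert
vaddr=2013: (7,6) in TLB -> HIT
vaddr=1681: (6,4) not in TLB -> MISS, insert

Answer: MISS HIT MISS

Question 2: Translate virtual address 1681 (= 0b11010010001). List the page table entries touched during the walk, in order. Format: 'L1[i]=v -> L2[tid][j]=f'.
Answer: L1[6]=1 -> L2[1][4]=11

Derivation:
vaddr = 1681 = 0b11010010001
Split: l1_idx=6, l2_idx=4, offset=17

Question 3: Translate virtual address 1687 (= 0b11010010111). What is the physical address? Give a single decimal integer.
Answer: 375

Derivation:
vaddr = 1687 = 0b11010010111
Split: l1_idx=6, l2_idx=4, offset=23
L1[6] = 1
L2[1][4] = 11
paddr = 11 * 32 + 23 = 375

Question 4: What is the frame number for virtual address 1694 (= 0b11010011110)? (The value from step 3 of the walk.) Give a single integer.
vaddr = 1694: l1_idx=6, l2_idx=4
L1[6] = 1; L2[1][4] = 11

Answer: 11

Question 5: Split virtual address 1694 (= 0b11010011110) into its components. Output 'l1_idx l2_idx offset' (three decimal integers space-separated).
Answer: 6 4 30

Derivation:
vaddr = 1694 = 0b11010011110
  top 3 bits -> l1_idx = 6
  next 3 bits -> l2_idx = 4
  bottom 5 bits -> offset = 30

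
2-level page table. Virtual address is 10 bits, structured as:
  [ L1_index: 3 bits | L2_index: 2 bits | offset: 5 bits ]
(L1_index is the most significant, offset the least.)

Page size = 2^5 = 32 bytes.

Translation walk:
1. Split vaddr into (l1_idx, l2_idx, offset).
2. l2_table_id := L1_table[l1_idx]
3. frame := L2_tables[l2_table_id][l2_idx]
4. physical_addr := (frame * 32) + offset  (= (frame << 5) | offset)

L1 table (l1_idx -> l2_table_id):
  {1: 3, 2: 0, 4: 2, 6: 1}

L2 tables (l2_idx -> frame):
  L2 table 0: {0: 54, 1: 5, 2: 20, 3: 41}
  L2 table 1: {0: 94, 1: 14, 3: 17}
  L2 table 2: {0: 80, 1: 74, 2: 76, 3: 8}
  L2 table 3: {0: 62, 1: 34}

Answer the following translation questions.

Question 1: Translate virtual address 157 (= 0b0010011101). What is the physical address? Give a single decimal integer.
Answer: 2013

Derivation:
vaddr = 157 = 0b0010011101
Split: l1_idx=1, l2_idx=0, offset=29
L1[1] = 3
L2[3][0] = 62
paddr = 62 * 32 + 29 = 2013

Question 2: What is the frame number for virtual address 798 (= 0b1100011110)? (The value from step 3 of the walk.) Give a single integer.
vaddr = 798: l1_idx=6, l2_idx=0
L1[6] = 1; L2[1][0] = 94

Answer: 94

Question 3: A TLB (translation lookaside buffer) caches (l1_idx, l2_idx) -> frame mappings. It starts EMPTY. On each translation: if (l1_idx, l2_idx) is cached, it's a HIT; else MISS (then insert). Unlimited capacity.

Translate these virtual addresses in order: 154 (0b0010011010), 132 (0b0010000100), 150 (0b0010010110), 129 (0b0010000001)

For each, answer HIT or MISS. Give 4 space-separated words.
Answer: MISS HIT HIT HIT

Derivation:
vaddr=154: (1,0) not in TLB -> MISS, insert
vaddr=132: (1,0) in TLB -> HIT
vaddr=150: (1,0) in TLB -> HIT
vaddr=129: (1,0) in TLB -> HIT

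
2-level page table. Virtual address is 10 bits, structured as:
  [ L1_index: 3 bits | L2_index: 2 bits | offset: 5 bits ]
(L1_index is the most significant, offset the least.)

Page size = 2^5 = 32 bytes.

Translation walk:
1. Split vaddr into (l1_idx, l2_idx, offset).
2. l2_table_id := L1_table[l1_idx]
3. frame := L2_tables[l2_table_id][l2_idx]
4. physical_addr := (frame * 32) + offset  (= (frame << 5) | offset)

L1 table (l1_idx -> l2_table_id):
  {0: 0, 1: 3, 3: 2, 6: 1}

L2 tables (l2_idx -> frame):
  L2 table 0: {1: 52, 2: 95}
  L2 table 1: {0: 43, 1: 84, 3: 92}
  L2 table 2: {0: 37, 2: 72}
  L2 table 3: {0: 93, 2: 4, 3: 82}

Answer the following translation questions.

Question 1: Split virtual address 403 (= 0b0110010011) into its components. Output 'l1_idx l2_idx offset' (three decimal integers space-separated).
Answer: 3 0 19

Derivation:
vaddr = 403 = 0b0110010011
  top 3 bits -> l1_idx = 3
  next 2 bits -> l2_idx = 0
  bottom 5 bits -> offset = 19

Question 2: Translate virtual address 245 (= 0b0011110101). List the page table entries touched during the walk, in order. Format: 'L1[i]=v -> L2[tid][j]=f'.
vaddr = 245 = 0b0011110101
Split: l1_idx=1, l2_idx=3, offset=21

Answer: L1[1]=3 -> L2[3][3]=82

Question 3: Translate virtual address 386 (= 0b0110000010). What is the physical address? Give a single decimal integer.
Answer: 1186

Derivation:
vaddr = 386 = 0b0110000010
Split: l1_idx=3, l2_idx=0, offset=2
L1[3] = 2
L2[2][0] = 37
paddr = 37 * 32 + 2 = 1186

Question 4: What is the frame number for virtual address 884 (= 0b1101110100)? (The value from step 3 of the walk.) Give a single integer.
vaddr = 884: l1_idx=6, l2_idx=3
L1[6] = 1; L2[1][3] = 92

Answer: 92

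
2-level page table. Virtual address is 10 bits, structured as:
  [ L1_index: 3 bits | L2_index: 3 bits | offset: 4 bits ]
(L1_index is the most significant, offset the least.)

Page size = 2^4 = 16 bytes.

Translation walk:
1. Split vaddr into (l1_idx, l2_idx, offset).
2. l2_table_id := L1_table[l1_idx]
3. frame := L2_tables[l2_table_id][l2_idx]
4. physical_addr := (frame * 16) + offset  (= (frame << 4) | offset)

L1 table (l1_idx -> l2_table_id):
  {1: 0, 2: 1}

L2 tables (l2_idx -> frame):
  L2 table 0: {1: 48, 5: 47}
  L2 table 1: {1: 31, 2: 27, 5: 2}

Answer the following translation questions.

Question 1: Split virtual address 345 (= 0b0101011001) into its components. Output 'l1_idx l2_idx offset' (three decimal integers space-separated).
Answer: 2 5 9

Derivation:
vaddr = 345 = 0b0101011001
  top 3 bits -> l1_idx = 2
  next 3 bits -> l2_idx = 5
  bottom 4 bits -> offset = 9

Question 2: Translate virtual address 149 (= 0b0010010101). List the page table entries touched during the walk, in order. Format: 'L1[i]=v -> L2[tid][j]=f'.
vaddr = 149 = 0b0010010101
Split: l1_idx=1, l2_idx=1, offset=5

Answer: L1[1]=0 -> L2[0][1]=48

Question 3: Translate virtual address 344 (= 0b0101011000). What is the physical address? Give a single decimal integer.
vaddr = 344 = 0b0101011000
Split: l1_idx=2, l2_idx=5, offset=8
L1[2] = 1
L2[1][5] = 2
paddr = 2 * 16 + 8 = 40

Answer: 40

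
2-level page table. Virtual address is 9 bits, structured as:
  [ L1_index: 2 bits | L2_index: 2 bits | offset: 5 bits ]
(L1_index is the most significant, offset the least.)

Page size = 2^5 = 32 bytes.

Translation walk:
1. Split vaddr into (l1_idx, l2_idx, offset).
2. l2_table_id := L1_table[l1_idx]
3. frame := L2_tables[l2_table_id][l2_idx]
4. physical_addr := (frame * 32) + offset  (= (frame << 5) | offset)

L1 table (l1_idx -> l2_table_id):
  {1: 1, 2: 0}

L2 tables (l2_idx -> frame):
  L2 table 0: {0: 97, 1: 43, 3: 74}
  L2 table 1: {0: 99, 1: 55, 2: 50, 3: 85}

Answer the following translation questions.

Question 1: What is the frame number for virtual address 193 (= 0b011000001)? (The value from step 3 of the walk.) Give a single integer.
Answer: 50

Derivation:
vaddr = 193: l1_idx=1, l2_idx=2
L1[1] = 1; L2[1][2] = 50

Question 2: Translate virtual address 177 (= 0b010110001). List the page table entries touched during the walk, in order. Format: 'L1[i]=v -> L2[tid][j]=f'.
Answer: L1[1]=1 -> L2[1][1]=55

Derivation:
vaddr = 177 = 0b010110001
Split: l1_idx=1, l2_idx=1, offset=17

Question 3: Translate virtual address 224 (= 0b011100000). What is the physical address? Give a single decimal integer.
Answer: 2720

Derivation:
vaddr = 224 = 0b011100000
Split: l1_idx=1, l2_idx=3, offset=0
L1[1] = 1
L2[1][3] = 85
paddr = 85 * 32 + 0 = 2720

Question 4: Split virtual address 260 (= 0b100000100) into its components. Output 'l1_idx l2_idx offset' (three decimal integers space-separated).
vaddr = 260 = 0b100000100
  top 2 bits -> l1_idx = 2
  next 2 bits -> l2_idx = 0
  bottom 5 bits -> offset = 4

Answer: 2 0 4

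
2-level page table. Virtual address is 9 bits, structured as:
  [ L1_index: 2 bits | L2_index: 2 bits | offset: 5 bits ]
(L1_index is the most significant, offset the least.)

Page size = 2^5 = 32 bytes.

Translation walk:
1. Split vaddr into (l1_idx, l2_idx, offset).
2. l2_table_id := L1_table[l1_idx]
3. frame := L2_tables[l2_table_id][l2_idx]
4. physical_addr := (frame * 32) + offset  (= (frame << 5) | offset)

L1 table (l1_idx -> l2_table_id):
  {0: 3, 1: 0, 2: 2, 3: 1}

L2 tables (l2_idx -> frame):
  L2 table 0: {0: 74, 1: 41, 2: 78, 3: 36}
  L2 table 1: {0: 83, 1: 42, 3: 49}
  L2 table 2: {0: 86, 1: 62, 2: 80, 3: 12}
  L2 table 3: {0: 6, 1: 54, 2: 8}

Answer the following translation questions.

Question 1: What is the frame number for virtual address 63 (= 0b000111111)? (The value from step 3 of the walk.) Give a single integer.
Answer: 54

Derivation:
vaddr = 63: l1_idx=0, l2_idx=1
L1[0] = 3; L2[3][1] = 54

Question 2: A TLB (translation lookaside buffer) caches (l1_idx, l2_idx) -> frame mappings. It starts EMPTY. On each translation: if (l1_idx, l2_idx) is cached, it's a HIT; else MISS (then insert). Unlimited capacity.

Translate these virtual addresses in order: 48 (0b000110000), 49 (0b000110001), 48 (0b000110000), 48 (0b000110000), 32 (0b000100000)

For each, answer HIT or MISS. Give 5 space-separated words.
Answer: MISS HIT HIT HIT HIT

Derivation:
vaddr=48: (0,1) not in TLB -> MISS, insert
vaddr=49: (0,1) in TLB -> HIT
vaddr=48: (0,1) in TLB -> HIT
vaddr=48: (0,1) in TLB -> HIT
vaddr=32: (0,1) in TLB -> HIT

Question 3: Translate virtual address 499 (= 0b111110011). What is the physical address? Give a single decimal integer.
Answer: 1587

Derivation:
vaddr = 499 = 0b111110011
Split: l1_idx=3, l2_idx=3, offset=19
L1[3] = 1
L2[1][3] = 49
paddr = 49 * 32 + 19 = 1587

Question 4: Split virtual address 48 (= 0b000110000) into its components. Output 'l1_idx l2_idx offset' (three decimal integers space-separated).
vaddr = 48 = 0b000110000
  top 2 bits -> l1_idx = 0
  next 2 bits -> l2_idx = 1
  bottom 5 bits -> offset = 16

Answer: 0 1 16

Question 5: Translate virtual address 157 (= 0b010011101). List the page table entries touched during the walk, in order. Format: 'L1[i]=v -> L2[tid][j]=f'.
Answer: L1[1]=0 -> L2[0][0]=74

Derivation:
vaddr = 157 = 0b010011101
Split: l1_idx=1, l2_idx=0, offset=29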